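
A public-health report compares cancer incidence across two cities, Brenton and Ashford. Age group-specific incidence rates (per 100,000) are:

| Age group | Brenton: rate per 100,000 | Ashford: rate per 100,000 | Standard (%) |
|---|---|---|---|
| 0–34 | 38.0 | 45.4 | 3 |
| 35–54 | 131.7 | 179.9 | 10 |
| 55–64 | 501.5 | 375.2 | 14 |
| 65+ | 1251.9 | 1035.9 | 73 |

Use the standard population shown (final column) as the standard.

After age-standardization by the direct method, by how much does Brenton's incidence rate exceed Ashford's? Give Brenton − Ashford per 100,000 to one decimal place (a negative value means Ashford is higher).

170.3

Standard weights: 0.03, 0.10, 0.14, 0.73.
Brenton: 0.0300×38.0 + 0.1000×131.7 + 0.1400×501.5 + 0.7300×1251.9 = 998.4070 per 100,000.
Ashford: 0.0300×45.4 + 0.1000×179.9 + 0.1400×375.2 + 0.7300×1035.9 = 828.0870 per 100,000.
Difference = 998.4070 − 828.0870 = 170.3200.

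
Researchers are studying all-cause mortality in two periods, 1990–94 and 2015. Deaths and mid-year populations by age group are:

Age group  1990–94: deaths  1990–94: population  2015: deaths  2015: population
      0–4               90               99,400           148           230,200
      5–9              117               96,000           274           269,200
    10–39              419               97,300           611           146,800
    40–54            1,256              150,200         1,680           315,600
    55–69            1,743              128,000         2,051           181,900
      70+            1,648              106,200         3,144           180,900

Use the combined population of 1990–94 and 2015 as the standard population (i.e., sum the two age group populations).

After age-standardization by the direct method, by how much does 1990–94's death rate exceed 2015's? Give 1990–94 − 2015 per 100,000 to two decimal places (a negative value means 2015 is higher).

Age-specific rates per 100,000 for 1990–94: 90.54, 121.88, 430.63, 836.22, 1361.72, 1551.79.
For 2015: 64.29, 101.78, 416.21, 532.32, 1127.54, 1737.98.
Combined standard total = 2,001,700; weights = 0.1647, 0.1824, 0.1219, 0.2327, 0.1548, 0.1434.
1990–94: 0.1647×90.54 + 0.1824×121.88 + 0.1219×430.63 + 0.2327×836.22 + 0.1548×1361.72 + 0.1434×1551.79 = 717.6368 per 100,000.
2015: 0.1647×64.29 + 0.1824×101.78 + 0.1219×416.21 + 0.2327×532.32 + 0.1548×1127.54 + 0.1434×1737.98 = 627.6226 per 100,000.
Difference = 717.6368 − 627.6226 = 90.0142.

90.01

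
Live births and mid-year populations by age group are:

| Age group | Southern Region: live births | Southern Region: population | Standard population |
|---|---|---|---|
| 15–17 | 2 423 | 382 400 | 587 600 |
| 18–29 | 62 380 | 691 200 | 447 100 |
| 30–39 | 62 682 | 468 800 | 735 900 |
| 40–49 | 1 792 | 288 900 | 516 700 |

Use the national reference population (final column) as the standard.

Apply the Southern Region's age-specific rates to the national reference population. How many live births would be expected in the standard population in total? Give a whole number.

Age-specific rates per 1 000 for the Southern Region: 6.336, 90.249, 133.707, 6.203.
Expected live births = Σ (standard pop × age-specific rate ÷ 1 000)
= 587 600×6.336/1 000 + 447 100×90.249/1 000 + 735 900×133.707/1 000 + 516 700×6.203/1 000
= 3723.21 + 40350.26 + 98395.23 + 3205.01 = 145673.70.

145674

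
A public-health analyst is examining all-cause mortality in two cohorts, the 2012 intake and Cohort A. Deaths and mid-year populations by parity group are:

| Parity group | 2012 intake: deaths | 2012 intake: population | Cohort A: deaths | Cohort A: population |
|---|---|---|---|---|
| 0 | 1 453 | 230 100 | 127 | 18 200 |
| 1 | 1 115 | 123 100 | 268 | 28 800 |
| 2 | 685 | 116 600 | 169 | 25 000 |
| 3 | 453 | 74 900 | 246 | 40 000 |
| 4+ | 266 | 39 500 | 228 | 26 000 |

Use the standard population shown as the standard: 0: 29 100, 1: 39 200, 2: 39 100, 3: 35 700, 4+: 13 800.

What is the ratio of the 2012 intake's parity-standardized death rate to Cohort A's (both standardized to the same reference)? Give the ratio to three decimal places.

0.919

Parity-specific rates per 100 000 for the 2012 intake: 631.46, 905.77, 587.48, 604.81, 673.42.
For Cohort A: 697.80, 930.56, 676.00, 615.00, 876.92.
Standard total = 156 900; weights = 0.1855, 0.2498, 0.2492, 0.2275, 0.0880.
The 2012 intake: 0.1855×631.46 + 0.2498×905.77 + 0.2492×587.48 + 0.2275×604.81 + 0.0880×673.42 = 686.6595 per 100 000.
Cohort A: 0.1855×697.80 + 0.2498×930.56 + 0.2492×676.00 + 0.2275×615.00 + 0.0880×876.92 = 747.4344 per 100 000.
Ratio = 686.6595 ÷ 747.4344 = 0.91869.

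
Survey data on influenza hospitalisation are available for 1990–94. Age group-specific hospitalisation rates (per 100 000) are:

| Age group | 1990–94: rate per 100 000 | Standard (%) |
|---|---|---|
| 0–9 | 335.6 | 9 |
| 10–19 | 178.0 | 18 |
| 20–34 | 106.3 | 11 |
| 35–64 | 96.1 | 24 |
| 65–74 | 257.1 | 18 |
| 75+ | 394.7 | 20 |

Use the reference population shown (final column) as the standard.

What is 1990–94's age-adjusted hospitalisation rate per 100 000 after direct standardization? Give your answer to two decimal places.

Standard weights: 0.09, 0.18, 0.11, 0.24, 0.18, 0.20.
Standardized rate: 0.0900×335.6 + 0.1800×178.0 + 0.1100×106.3 + 0.2400×96.1 + 0.1800×257.1 + 0.2000×394.7 = 222.2190 per 100 000.

222.22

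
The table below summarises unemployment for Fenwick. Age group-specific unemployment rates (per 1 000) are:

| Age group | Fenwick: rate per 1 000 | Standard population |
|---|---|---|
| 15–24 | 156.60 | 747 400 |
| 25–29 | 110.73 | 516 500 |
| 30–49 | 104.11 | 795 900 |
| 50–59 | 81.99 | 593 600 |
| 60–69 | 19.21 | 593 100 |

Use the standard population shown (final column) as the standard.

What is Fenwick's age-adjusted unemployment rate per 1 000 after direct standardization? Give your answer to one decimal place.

97.7

Standard total = 3 246 500; weights = 0.2302, 0.1591, 0.2452, 0.1828, 0.1827.
Standardized rate: 0.2302×156.60 + 0.1591×110.73 + 0.2452×104.11 + 0.1828×81.99 + 0.1827×19.21 = 97.6925 per 1 000.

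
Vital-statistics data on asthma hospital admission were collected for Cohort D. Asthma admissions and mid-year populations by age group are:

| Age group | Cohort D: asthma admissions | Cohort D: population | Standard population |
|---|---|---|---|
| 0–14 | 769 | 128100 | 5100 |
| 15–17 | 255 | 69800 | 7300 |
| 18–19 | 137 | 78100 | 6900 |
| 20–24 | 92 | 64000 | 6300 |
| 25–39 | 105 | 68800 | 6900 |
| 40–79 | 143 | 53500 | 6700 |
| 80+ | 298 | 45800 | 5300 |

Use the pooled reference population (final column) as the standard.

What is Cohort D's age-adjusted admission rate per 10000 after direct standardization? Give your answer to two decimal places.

31.77

Age-specific rates per 10000 for Cohort D: 60.03, 36.53, 17.54, 14.38, 15.26, 26.73, 65.07.
Standard total = 44500; weights = 0.1146, 0.1640, 0.1551, 0.1416, 0.1551, 0.1506, 0.1191.
Standardized rate: 0.1146×60.03 + 0.1640×36.53 + 0.1551×17.54 + 0.1416×14.38 + 0.1551×15.26 + 0.1506×26.73 + 0.1191×65.07 = 31.7682 per 10000.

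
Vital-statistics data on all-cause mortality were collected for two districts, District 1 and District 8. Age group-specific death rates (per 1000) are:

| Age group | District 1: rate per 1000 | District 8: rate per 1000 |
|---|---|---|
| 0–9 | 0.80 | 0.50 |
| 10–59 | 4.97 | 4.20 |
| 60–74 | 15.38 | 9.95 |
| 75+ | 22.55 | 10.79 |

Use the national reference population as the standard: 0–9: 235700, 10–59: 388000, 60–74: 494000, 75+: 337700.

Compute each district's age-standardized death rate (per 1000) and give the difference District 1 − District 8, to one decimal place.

4.8

Standard total = 1455400; weights = 0.1619, 0.2666, 0.3394, 0.2320.
District 1: 0.1619×0.80 + 0.2666×4.97 + 0.3394×15.38 + 0.2320×22.55 = 11.9072 per 1000.
District 8: 0.1619×0.50 + 0.2666×4.20 + 0.3394×9.95 + 0.2320×10.79 = 7.0816 per 1000.
Difference = 11.9072 − 7.0816 = 4.8256.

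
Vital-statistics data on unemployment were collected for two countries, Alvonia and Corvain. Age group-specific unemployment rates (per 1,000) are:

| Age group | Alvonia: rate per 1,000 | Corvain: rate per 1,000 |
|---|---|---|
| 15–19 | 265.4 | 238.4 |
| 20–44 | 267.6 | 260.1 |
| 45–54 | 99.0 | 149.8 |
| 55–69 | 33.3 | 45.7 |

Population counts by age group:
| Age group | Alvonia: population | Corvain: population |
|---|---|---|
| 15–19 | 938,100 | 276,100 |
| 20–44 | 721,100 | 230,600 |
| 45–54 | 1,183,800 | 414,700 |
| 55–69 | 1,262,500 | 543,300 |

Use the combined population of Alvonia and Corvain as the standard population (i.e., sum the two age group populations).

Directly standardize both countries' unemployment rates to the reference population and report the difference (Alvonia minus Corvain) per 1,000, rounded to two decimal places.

Combined standard total = 5,570,200; weights = 0.2180, 0.1709, 0.2870, 0.3242.
Alvonia: 0.2180×265.4 + 0.1709×267.6 + 0.2870×99.0 + 0.3242×33.3 = 142.7791 per 1,000.
Corvain: 0.2180×238.4 + 0.1709×260.1 + 0.2870×149.8 + 0.3242×45.7 = 154.2104 per 1,000.
Difference = 142.7791 − 154.2104 = -11.4313.

-11.43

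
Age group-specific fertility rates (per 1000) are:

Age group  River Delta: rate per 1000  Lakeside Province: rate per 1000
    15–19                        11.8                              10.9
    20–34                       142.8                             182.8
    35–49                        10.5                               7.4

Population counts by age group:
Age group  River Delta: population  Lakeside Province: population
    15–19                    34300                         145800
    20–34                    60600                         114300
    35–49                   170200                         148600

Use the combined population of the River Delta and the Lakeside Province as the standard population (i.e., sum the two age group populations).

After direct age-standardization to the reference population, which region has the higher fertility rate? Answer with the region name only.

Lakeside Province

Combined standard total = 673800; weights = 0.2673, 0.2596, 0.4731.
The River Delta: 0.2673×11.8 + 0.2596×142.8 + 0.4731×10.5 = 45.1889 per 1000.
The Lakeside Province: 0.2673×10.9 + 0.2596×182.8 + 0.4731×7.4 = 53.8645 per 1000.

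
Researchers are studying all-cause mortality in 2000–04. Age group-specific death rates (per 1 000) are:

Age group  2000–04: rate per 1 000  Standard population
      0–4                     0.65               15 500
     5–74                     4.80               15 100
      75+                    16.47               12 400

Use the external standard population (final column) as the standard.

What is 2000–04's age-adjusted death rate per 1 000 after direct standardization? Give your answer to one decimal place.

6.7

Standard total = 43 000; weights = 0.3605, 0.3512, 0.2884.
Standardized rate: 0.3605×0.65 + 0.3512×4.80 + 0.2884×16.47 = 6.6694 per 1 000.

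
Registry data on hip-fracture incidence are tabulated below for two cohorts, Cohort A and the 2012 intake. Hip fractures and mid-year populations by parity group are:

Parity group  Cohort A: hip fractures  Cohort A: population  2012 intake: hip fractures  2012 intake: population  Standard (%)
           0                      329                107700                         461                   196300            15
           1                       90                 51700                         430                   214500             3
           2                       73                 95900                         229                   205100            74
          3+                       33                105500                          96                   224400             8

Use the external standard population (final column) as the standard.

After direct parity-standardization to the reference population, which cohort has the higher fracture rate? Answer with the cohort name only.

2012 intake

Parity-specific rates per 100000 for Cohort A: 305.48, 174.08, 76.12, 31.28.
For the 2012 intake: 234.84, 200.47, 111.65, 42.78.
Standard weights: 0.15, 0.03, 0.74, 0.08.
Cohort A: 0.1500×305.48 + 0.0300×174.08 + 0.7400×76.12 + 0.0800×31.28 = 109.8760 per 100000.
The 2012 intake: 0.1500×234.84 + 0.0300×200.47 + 0.7400×111.65 + 0.0800×42.78 = 127.2863 per 100000.
The crude rates (145.51 vs 144.71) would put Cohort A higher, but that reflects its parity composition; once standardized to a common parity structure, the 2012 intake has the higher underlying rate.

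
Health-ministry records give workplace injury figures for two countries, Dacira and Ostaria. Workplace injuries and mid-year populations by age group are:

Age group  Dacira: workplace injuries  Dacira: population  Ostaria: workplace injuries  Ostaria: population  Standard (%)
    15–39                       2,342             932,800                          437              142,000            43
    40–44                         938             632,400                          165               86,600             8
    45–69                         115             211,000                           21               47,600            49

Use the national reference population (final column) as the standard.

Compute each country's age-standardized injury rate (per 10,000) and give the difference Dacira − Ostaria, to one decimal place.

-2.3

Age-specific rates per 10,000 for Dacira: 25.11, 14.83, 5.45.
For Ostaria: 30.77, 19.05, 4.41.
Standard weights: 0.43, 0.08, 0.49.
Dacira: 0.4300×25.11 + 0.0800×14.83 + 0.4900×5.45 = 14.6533 per 10,000.
Ostaria: 0.4300×30.77 + 0.0800×19.05 + 0.4900×4.41 = 16.9191 per 10,000.
Difference = 14.6533 − 16.9191 = -2.2658.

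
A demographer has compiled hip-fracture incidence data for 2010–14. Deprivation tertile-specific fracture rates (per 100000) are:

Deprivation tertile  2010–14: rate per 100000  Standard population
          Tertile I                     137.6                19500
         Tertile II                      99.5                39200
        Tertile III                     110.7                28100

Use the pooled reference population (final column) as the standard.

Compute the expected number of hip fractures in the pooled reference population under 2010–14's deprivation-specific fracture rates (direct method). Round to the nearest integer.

97

Expected hip fractures = Σ (standard pop × deprivation-specific rate ÷ 100000)
= 19500×137.6/100000 + 39200×99.5/100000 + 28100×110.7/100000
= 26.83 + 39.00 + 31.11 = 96.94.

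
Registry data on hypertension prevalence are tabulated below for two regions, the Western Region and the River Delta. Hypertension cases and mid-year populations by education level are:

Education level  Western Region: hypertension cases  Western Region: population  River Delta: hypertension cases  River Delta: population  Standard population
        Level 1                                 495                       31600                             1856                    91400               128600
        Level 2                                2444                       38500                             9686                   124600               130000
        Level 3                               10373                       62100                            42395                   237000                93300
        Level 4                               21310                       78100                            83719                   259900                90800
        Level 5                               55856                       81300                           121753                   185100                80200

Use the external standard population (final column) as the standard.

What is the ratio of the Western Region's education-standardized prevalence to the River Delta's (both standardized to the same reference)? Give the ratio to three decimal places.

0.949

Education-specific rates per 1000 for the Western Region: 15.665, 63.481, 167.037, 272.855, 687.036.
For the River Delta: 20.306, 77.737, 178.882, 322.120, 657.769.
Standard total = 522900; weights = 0.2459, 0.2486, 0.1784, 0.1736, 0.1534.
The Western Region: 0.2459×15.665 + 0.2486×63.481 + 0.1784×167.037 + 0.1736×272.855 + 0.1534×687.036 = 202.1936 per 1000.
The River Delta: 0.2459×20.306 + 0.2486×77.737 + 0.1784×178.882 + 0.1736×322.120 + 0.1534×657.769 = 213.0587 per 1000.
Ratio = 202.1936 ÷ 213.0587 = 0.94900.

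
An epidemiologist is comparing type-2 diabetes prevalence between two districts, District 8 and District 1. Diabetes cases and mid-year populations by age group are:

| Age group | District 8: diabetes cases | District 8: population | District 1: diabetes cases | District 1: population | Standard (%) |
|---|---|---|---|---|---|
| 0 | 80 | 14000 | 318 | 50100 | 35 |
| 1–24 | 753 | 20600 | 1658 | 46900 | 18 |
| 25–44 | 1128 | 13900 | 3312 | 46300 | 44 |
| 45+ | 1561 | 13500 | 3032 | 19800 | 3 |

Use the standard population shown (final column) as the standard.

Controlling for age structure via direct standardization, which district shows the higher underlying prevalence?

Age-specific rates per 1000 for District 8: 5.714, 36.553, 81.151, 115.630.
For District 1: 6.347, 35.352, 71.533, 153.131.
Standard weights: 0.35, 0.18, 0.44, 0.03.
District 8: 0.3500×5.714 + 0.1800×36.553 + 0.4400×81.151 + 0.0300×115.630 = 47.7550 per 1000.
District 1: 0.3500×6.347 + 0.1800×35.352 + 0.4400×71.533 + 0.0300×153.131 = 44.6536 per 1000.

District 8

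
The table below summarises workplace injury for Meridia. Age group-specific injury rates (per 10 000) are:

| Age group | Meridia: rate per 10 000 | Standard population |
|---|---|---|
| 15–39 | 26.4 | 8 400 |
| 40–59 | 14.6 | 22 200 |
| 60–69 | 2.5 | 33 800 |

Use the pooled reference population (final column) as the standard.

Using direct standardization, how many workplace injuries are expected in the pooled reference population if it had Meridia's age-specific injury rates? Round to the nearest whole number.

63

Expected workplace injuries = Σ (standard pop × age-specific rate ÷ 10 000)
= 8 400×26.4/10 000 + 22 200×14.6/10 000 + 33 800×2.5/10 000
= 22.18 + 32.41 + 8.45 = 63.04.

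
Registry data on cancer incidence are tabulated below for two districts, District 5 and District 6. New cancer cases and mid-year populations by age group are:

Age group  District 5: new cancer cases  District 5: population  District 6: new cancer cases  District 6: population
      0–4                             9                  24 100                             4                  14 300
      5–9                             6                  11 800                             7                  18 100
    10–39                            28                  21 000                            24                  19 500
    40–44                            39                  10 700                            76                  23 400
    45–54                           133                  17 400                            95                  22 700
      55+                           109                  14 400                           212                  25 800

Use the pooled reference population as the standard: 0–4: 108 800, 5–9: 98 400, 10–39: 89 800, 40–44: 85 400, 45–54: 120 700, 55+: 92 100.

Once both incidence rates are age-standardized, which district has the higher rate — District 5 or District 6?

District 5

Age-specific rates per 100 000 for District 5: 37.34, 50.85, 133.33, 364.49, 764.37, 756.94.
For District 6: 27.97, 38.67, 123.08, 324.79, 418.50, 821.71.
Standard total = 595 200; weights = 0.1828, 0.1653, 0.1509, 0.1435, 0.2028, 0.1547.
District 5: 0.1828×37.34 + 0.1653×50.85 + 0.1509×133.33 + 0.1435×364.49 + 0.2028×764.37 + 0.1547×756.94 = 359.7794 per 100 000.
District 6: 0.1828×27.97 + 0.1653×38.67 + 0.1509×123.08 + 0.1435×324.79 + 0.2028×418.50 + 0.1547×821.71 = 288.6933 per 100 000.
The crude rates (325.96 vs 337.64) would put District 6 higher, but that reflects its age composition; once standardized to a common age structure, District 5 has the higher underlying rate.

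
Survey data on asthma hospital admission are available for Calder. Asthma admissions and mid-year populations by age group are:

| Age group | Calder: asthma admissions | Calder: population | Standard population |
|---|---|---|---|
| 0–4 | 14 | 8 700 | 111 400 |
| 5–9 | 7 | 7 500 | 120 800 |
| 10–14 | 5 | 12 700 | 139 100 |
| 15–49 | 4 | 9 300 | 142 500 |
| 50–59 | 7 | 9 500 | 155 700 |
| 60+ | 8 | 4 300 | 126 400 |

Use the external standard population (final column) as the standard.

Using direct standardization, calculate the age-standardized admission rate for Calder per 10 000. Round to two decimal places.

9.52

Age-specific rates per 10 000 for Calder: 16.09, 9.33, 3.94, 4.30, 7.37, 18.60.
Standard total = 795 900; weights = 0.1400, 0.1518, 0.1748, 0.1790, 0.1956, 0.1588.
Standardized rate: 0.1400×16.09 + 0.1518×9.33 + 0.1748×3.94 + 0.1790×4.30 + 0.1956×7.37 + 0.1588×18.60 = 9.5232 per 10 000.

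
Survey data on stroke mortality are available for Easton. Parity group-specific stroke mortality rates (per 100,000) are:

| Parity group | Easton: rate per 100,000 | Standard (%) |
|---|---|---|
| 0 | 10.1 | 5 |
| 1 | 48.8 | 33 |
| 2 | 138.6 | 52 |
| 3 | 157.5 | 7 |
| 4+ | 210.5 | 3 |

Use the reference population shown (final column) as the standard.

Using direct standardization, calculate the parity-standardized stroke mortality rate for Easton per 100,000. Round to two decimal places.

106.02

Standard weights: 0.05, 0.33, 0.52, 0.07, 0.03.
Standardized rate: 0.0500×10.1 + 0.3300×48.8 + 0.5200×138.6 + 0.0700×157.5 + 0.0300×210.5 = 106.0210 per 100,000.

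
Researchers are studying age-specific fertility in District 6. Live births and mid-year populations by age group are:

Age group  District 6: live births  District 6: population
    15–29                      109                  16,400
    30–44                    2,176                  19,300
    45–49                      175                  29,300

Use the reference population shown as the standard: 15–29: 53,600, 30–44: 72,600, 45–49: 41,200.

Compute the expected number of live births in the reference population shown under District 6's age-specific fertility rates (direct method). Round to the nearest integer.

8788

Age-specific rates per 1,000 for District 6: 6.646, 112.746, 5.973.
Expected live births = Σ (standard pop × age-specific rate ÷ 1,000)
= 53,600×6.646/1,000 + 72,600×112.746/1,000 + 41,200×5.973/1,000
= 356.24 + 8185.37 + 246.08 = 8787.69.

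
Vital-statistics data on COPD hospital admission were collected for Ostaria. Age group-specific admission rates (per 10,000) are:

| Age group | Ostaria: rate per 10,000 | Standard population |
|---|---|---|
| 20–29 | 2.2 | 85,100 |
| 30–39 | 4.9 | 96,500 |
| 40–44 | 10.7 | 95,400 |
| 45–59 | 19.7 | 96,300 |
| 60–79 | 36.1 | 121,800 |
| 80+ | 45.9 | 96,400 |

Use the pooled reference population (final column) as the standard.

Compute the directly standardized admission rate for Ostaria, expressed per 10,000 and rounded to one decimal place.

21.0

Standard total = 591,500; weights = 0.1439, 0.1631, 0.1613, 0.1628, 0.2059, 0.1630.
Standardized rate: 0.1439×2.2 + 0.1631×4.9 + 0.1613×10.7 + 0.1628×19.7 + 0.2059×36.1 + 0.1630×45.9 = 20.9631 per 10,000.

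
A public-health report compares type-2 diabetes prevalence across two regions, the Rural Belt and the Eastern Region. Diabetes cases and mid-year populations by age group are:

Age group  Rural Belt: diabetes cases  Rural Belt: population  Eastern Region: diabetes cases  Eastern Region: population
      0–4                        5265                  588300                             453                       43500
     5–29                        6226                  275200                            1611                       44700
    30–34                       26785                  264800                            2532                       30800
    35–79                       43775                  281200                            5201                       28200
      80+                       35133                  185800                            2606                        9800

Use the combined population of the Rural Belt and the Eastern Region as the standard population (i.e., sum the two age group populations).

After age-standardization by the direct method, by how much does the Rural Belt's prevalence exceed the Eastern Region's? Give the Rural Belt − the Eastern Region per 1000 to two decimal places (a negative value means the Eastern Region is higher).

Age-specific rates per 1000 for the Rural Belt: 8.950, 22.624, 101.152, 155.672, 189.090.
For the Eastern Region: 10.414, 36.040, 82.208, 184.433, 265.918.
Combined standard total = 1752300; weights = 0.3606, 0.1826, 0.1687, 0.1766, 0.1116.
The Rural Belt: 0.3606×8.950 + 0.1826×22.624 + 0.1687×101.152 + 0.1766×155.672 + 0.1116×189.090 = 73.0144 per 1000.
The Eastern Region: 0.3606×10.414 + 0.1826×36.040 + 0.1687×82.208 + 0.1766×184.433 + 0.1116×265.918 = 86.4501 per 1000.
Difference = 73.0144 − 86.4501 = -13.4357.

-13.44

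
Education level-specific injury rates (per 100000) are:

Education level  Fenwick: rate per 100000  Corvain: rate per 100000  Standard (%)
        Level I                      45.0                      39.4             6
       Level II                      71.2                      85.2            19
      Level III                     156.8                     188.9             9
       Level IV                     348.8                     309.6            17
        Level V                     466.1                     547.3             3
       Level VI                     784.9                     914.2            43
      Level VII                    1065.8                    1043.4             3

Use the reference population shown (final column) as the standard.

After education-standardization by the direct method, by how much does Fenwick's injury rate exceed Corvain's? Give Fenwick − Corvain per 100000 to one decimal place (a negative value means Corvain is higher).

-55.9

Standard weights: 0.06, 0.19, 0.09, 0.17, 0.03, 0.43, 0.03.
Fenwick: 0.0600×45.0 + 0.1900×71.2 + 0.0900×156.8 + 0.1700×348.8 + 0.0300×466.1 + 0.4300×784.9 + 0.0300×1065.8 = 473.1000 per 100000.
Corvain: 0.0600×39.4 + 0.1900×85.2 + 0.0900×188.9 + 0.1700×309.6 + 0.0300×547.3 + 0.4300×914.2 + 0.0300×1043.4 = 529.0120 per 100000.
Difference = 473.1000 − 529.0120 = -55.9120.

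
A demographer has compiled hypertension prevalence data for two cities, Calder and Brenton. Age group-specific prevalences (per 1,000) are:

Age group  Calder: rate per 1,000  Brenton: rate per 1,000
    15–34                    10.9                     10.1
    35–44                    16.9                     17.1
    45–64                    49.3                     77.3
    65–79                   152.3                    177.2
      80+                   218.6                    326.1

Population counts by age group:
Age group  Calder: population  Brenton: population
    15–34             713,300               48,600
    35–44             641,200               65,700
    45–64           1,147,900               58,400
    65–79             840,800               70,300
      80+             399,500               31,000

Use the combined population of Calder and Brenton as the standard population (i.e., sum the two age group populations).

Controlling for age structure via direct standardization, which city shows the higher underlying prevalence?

Brenton

Combined standard total = 4,016,700; weights = 0.1897, 0.1760, 0.3003, 0.2268, 0.1072.
Calder: 0.1897×10.9 + 0.1760×16.9 + 0.3003×49.3 + 0.2268×152.3 + 0.1072×218.6 = 77.8225 per 1,000.
Brenton: 0.1897×10.1 + 0.1760×17.1 + 0.3003×77.3 + 0.2268×177.2 + 0.1072×326.1 = 103.2846 per 1,000.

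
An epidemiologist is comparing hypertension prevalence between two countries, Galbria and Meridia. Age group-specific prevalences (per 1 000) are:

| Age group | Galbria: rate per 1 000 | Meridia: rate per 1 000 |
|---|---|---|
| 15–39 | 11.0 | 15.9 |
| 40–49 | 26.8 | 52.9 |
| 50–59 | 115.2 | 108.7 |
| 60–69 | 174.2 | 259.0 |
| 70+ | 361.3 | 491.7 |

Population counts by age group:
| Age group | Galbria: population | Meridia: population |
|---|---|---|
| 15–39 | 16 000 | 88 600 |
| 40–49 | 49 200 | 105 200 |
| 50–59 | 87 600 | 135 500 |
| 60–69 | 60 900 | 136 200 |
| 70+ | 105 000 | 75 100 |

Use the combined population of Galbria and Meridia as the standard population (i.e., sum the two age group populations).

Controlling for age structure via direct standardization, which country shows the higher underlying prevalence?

Combined standard total = 859 300; weights = 0.1217, 0.1797, 0.2596, 0.2294, 0.2096.
Galbria: 0.1217×11.0 + 0.1797×26.8 + 0.2596×115.2 + 0.2294×174.2 + 0.2096×361.3 = 151.7451 per 1 000.
Meridia: 0.1217×15.9 + 0.1797×52.9 + 0.2596×108.7 + 0.2294×259.0 + 0.2096×491.7 = 202.1249 per 1 000.
The crude rates (188.68 vs 173.71) would put Galbria higher, but that reflects its age composition; once standardized to a common age structure, Meridia has the higher underlying rate.

Meridia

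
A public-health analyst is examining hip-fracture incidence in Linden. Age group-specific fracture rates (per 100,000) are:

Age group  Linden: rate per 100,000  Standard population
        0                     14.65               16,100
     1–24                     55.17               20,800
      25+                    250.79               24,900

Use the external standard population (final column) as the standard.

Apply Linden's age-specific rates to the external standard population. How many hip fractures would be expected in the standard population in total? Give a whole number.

Expected hip fractures = Σ (standard pop × age-specific rate ÷ 100,000)
= 16,100×14.65/100,000 + 20,800×55.17/100,000 + 24,900×250.79/100,000
= 2.36 + 11.48 + 62.45 = 76.28.

76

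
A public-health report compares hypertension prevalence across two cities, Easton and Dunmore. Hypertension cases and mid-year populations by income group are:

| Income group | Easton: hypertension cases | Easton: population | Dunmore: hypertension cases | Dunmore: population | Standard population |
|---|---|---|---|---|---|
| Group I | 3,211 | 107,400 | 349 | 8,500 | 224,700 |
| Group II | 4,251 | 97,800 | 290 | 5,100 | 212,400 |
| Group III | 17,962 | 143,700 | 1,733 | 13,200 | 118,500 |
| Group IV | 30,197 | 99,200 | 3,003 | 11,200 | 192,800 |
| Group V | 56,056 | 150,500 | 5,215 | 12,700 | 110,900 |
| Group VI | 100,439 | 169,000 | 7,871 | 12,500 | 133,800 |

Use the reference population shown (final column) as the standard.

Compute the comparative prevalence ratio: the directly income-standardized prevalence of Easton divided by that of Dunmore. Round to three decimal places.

Income-specific rates per 1,000 for Easton: 29.898, 43.466, 124.997, 304.405, 372.465, 594.314.
For Dunmore: 41.059, 56.863, 131.288, 268.125, 410.630, 629.680.
Standard total = 993,100; weights = 0.2263, 0.2139, 0.1193, 0.1941, 0.1117, 0.1347.
Easton: 0.2263×29.898 + 0.2139×43.466 + 0.1193×124.997 + 0.1941×304.405 + 0.1117×372.465 + 0.1347×594.314 = 211.7382 per 1,000.
Dunmore: 0.2263×41.059 + 0.2139×56.863 + 0.1193×131.288 + 0.1941×268.125 + 0.1117×410.630 + 0.1347×629.680 = 219.8628 per 1,000.
Ratio = 211.7382 ÷ 219.8628 = 0.96305.

0.963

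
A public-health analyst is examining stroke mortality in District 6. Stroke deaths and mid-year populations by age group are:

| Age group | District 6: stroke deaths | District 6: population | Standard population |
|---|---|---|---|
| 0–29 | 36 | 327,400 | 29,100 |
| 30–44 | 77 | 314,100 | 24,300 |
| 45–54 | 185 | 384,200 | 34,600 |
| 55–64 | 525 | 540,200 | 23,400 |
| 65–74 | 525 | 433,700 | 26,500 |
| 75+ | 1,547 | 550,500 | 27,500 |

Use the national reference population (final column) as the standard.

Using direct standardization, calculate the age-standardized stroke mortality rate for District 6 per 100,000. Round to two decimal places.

Age-specific rates per 100,000 for District 6: 11.00, 24.51, 48.15, 97.19, 121.05, 281.02.
Standard total = 165,400; weights = 0.1759, 0.1469, 0.2092, 0.1415, 0.1602, 0.1663.
Standardized rate: 0.1759×11.00 + 0.1469×24.51 + 0.2092×48.15 + 0.1415×97.19 + 0.1602×121.05 + 0.1663×281.02 = 95.4760 per 100,000.

95.48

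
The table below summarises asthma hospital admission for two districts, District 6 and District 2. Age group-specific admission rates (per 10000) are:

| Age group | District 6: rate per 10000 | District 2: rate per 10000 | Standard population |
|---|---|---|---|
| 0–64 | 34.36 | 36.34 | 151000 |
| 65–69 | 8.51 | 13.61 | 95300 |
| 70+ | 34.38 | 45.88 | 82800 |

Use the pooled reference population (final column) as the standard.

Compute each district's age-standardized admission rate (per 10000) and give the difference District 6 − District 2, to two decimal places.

-5.28

Standard total = 329100; weights = 0.4588, 0.2896, 0.2516.
District 6: 0.4588×34.36 + 0.2896×8.51 + 0.2516×34.38 = 26.8795 per 10000.
District 2: 0.4588×36.34 + 0.2896×13.61 + 0.2516×45.88 = 32.1581 per 10000.
Difference = 26.8795 − 32.1581 = -5.2787.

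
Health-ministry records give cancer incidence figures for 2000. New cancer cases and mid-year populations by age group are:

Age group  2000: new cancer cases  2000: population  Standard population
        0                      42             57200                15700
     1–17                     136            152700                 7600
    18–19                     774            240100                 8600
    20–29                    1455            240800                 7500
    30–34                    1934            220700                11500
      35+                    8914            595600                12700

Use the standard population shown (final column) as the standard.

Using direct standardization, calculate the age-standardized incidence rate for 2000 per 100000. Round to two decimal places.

Age-specific rates per 100000 for 2000: 73.43, 89.06, 322.37, 604.24, 876.30, 1496.64.
Standard total = 63600; weights = 0.2469, 0.1195, 0.1352, 0.1179, 0.1808, 0.1997.
Standardized rate: 0.2469×73.43 + 0.1195×89.06 + 0.1352×322.37 + 0.1179×604.24 + 0.1808×876.30 + 0.1997×1496.64 = 600.9218 per 100000.

600.92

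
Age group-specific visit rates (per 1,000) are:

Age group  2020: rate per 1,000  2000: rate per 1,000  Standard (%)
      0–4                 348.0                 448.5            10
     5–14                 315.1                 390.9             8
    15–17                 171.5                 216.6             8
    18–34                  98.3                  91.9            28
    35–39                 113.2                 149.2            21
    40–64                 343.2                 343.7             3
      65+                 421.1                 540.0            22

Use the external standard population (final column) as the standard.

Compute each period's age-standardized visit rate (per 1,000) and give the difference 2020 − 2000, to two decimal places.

-51.66

Standard weights: 0.10, 0.08, 0.08, 0.28, 0.21, 0.03, 0.22.
2020: 0.1000×348.0 + 0.0800×315.1 + 0.0800×171.5 + 0.2800×98.3 + 0.2100×113.2 + 0.0300×343.2 + 0.2200×421.1 = 227.9620 per 1,000.
2000: 0.1000×448.5 + 0.0800×390.9 + 0.0800×216.6 + 0.2800×91.9 + 0.2100×149.2 + 0.0300×343.7 + 0.2200×540.0 = 279.6250 per 1,000.
Difference = 227.9620 − 279.6250 = -51.6630.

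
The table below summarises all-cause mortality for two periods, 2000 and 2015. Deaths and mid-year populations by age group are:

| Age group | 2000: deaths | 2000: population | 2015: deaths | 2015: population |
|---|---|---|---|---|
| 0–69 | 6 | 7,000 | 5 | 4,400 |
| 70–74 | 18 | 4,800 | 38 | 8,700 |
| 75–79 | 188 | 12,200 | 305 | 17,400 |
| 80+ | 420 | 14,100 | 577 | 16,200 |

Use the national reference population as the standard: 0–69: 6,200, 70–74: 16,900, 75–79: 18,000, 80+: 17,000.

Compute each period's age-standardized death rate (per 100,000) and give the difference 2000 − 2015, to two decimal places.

-257.18

Age-specific rates per 100,000 for 2000: 85.71, 375.00, 1540.98, 2978.72.
For 2015: 113.64, 436.78, 1752.87, 3561.73.
Standard total = 58,100; weights = 0.1067, 0.2909, 0.3098, 0.2926.
2000: 0.1067×85.71 + 0.2909×375.00 + 0.3098×1540.98 + 0.2926×2978.72 = 1467.2105 per 100,000.
2015: 0.1067×113.64 + 0.2909×436.78 + 0.3098×1752.87 + 0.2926×3561.73 = 1724.3935 per 100,000.
Difference = 1467.2105 − 1724.3935 = -257.1830.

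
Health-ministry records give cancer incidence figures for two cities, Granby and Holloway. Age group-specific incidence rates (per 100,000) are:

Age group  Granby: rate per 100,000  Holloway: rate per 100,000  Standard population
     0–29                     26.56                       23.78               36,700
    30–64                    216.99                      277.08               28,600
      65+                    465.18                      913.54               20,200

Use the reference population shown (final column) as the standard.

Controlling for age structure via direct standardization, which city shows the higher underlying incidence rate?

Standard total = 85,500; weights = 0.4292, 0.3345, 0.2363.
Granby: 0.4292×26.56 + 0.3345×216.99 + 0.2363×465.18 = 193.8866 per 100,000.
Holloway: 0.4292×23.78 + 0.3345×277.08 + 0.2363×913.54 = 318.7219 per 100,000.

Holloway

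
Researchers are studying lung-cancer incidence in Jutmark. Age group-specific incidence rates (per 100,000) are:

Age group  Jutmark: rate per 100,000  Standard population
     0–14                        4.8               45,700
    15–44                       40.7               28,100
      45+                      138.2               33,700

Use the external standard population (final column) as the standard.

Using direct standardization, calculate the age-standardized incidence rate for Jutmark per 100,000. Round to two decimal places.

56.00

Standard total = 107,500; weights = 0.4251, 0.2614, 0.3135.
Standardized rate: 0.4251×4.8 + 0.2614×40.7 + 0.3135×138.2 = 56.0034 per 100,000.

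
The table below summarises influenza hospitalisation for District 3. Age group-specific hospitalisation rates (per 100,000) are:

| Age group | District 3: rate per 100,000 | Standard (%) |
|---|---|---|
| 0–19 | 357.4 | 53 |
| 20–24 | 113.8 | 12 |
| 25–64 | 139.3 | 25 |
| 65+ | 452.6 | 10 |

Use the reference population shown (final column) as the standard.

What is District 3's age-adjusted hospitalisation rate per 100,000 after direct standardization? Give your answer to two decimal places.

Standard weights: 0.53, 0.12, 0.25, 0.10.
Standardized rate: 0.5300×357.4 + 0.1200×113.8 + 0.2500×139.3 + 0.1000×452.6 = 283.1630 per 100,000.

283.16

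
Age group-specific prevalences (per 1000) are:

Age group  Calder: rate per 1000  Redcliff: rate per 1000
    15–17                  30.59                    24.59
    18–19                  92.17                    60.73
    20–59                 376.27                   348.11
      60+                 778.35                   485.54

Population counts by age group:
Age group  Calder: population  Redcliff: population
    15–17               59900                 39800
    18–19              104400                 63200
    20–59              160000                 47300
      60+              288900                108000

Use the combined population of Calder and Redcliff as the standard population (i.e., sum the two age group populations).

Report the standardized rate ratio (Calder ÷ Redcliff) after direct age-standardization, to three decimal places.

1.461

Combined standard total = 871500; weights = 0.1144, 0.1923, 0.2379, 0.4554.
Calder: 0.1144×30.59 + 0.1923×92.17 + 0.2379×376.27 + 0.4554×778.35 = 465.2041 per 1000.
Redcliff: 0.1144×24.59 + 0.1923×60.73 + 0.2379×348.11 + 0.4554×485.54 = 318.4211 per 1000.
Ratio = 465.2041 ÷ 318.4211 = 1.46097.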